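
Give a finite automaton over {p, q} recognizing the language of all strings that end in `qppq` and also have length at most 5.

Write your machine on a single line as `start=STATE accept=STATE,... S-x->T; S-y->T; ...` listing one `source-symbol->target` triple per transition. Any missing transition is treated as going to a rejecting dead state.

Build one automaton per condition and run them in lockstep. One (5 states) tracks how much of the suffix `qppq` has currently been matched; the other (7 states) tracks the input length, saturating at 6. Each combined state is a pair, one component from each; accept when both components accept. Equivalent product states are then merged.
An 8-state machine:
        p   q  
>  s0   s1  s2 
   s1   s3  s4 
   s2   s5  s4 
   s3   s3  s3 
   s4   s5  s3 
   s5   s6  s3 
   s6   s3  s7 
 * s7   s3  s3 
(> = start, * = accepting)

start=s0; accept=s7; s0-p->s1; s0-q->s2; s1-p->s3; s1-q->s4; s2-p->s5; s2-q->s4; s3-p->s3; s3-q->s3; s4-p->s5; s4-q->s3; s5-p->s6; s5-q->s3; s6-p->s3; s6-q->s7; s7-p->s3; s7-q->s3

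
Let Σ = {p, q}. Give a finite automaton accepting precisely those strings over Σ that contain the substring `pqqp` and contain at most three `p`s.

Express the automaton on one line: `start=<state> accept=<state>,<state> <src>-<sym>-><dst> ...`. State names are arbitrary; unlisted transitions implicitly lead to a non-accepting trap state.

Handle the two conditions separately and then intersect. The first has 5 states tracking whether and how much of `pqqp` has been seen; the second has 5 states tracking the count of `p`s, saturating at 4. A product state is a pair (one from each), accepting exactly when both do.
20 states suffice.
          p    q  
>  s0     s1   s0 
   s1     s2   s3 
   s2     s4   s5 
   s3     s2   s6 
   s4     s7   s8 
   s5     s4   s9 
   s6    s10  s11 
   s7     s7  s12 
   s8     s7  s13 
   s9    s14  s15 
 * s10   s14  s10 
   s11    s2  s11 
   s12    s7  s16 
   s13   s17  s18 
 * s14   s17  s14 
   s15    s4  s15 
   s16   s17  s19 
   s17   s17  s17 
   s18    s7  s18 
   s19    s7  s19 
(> = start, * = accepting)

start=s0 accept=s10,s14 s0-p->s1 s0-q->s0 s1-p->s2 s1-q->s3 s2-p->s4 s2-q->s5 s3-p->s2 s3-q->s6 s4-p->s7 s4-q->s8 s5-p->s4 s5-q->s9 s6-p->s10 s6-q->s11 s7-p->s7 s7-q->s12 s8-p->s7 s8-q->s13 s9-p->s14 s9-q->s15 s10-p->s14 s10-q->s10 s11-p->s2 s11-q->s11 s12-p->s7 s12-q->s16 s13-p->s17 s13-q->s18 s14-p->s17 s14-q->s14 s15-p->s4 s15-q->s15 s16-p->s17 s16-q->s19 s17-p->s17 s17-q->s17 s18-p->s7 s18-q->s18 s19-p->s7 s19-q->s19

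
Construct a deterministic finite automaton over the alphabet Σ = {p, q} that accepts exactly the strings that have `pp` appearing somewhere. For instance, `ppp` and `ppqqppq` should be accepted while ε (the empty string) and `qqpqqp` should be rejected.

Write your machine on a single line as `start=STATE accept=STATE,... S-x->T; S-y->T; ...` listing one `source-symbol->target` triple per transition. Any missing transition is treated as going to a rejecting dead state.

States S0..S1 record the length of the longest prefix of `pp` that matches the current input suffix. Reaching S2 means `pp` has been seen, and we stay there forever. Accept from S2.
        p   q  
>  S0   S1  S0 
   S1   S2  S0 
 * S2   S2  S2 
(> = start, * = accepting)

start=S0; accept=S2; S0-p->S1; S0-q->S0; S1-p->S2; S1-q->S0; S2-p->S2; S2-q->S2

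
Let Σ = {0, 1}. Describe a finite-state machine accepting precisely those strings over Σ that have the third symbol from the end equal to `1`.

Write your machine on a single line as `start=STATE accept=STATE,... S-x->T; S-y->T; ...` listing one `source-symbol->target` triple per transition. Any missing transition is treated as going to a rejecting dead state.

Because acceptance depends on a position counted from the end, the machine has to buffer the most recent 3 symbols. Make each state the string of the last up-to-3 symbols read; on input `x` shift the window left and append `x`. Accept when the buffered window has length 3 and begins with `1`.
          0    1  
>  q0     q1   q2 
   q1     q3   q4 
   q2     q5   q6 
   q3     q7   q8 
   q4     q9  q10 
   q5    q11  q12 
   q6    q13  q14 
   q7     q7   q8 
   q8     q9  q10 
   q9    q11  q12 
   q10   q13  q14 
 * q11    q7   q8 
 * q12    q9  q10 
 * q13   q11  q12 
 * q14   q13  q14 
(> = start, * = accepting)

start=q0; accept=q11,q12,q13,q14; q0-0->q1; q0-1->q2; q1-0->q3; q1-1->q4; q2-0->q5; q2-1->q6; q3-0->q7; q3-1->q8; q4-0->q9; q4-1->q10; q5-0->q11; q5-1->q12; q6-0->q13; q6-1->q14; q7-0->q7; q7-1->q8; q8-0->q9; q8-1->q10; q9-0->q11; q9-1->q12; q10-0->q13; q10-1->q14; q11-0->q7; q11-1->q8; q12-0->q9; q12-1->q10; q13-0->q11; q13-1->q12; q14-0->q13; q14-1->q14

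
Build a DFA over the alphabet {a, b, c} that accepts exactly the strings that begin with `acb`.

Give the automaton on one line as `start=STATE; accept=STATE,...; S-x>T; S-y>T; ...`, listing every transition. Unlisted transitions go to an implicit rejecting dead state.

start=q0; accept=q3; q0-a>q1; q0-b>q4; q0-c>q4; q1-a>q4; q1-b>q4; q1-c>q2; q2-a>q4; q2-b>q3; q2-c>q4; q3-a>q3; q3-b>q3; q3-c>q3; q4-a>q4; q4-b>q4; q4-c>q4

Check the first 3 symbols one by one: q0 through q2 record how many have matched `acb` so far; any wrong symbol goes to the dead state q4. After all 3 match we enter the accepting sink q3.
5 states suffice.
        a   b   c  
>  q0   q1  q4  q4 
   q1   q4  q4  q2 
   q2   q4  q3  q4 
 * q3   q3  q3  q3 
   q4   q4  q4  q4 
(> = start, * = accepting)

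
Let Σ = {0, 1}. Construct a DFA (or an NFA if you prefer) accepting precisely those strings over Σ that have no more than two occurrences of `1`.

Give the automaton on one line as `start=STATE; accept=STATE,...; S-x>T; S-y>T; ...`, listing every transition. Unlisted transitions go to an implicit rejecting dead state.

start=S0; accept=S0,S1,S2; S0-0>S0; S0-1>S1; S1-0>S1; S1-1>S2; S2-0>S2; S2-1>S3; S3-0>S3; S3-1>S3

Count `1`s, saturating at 3: states S0 through S2 mean 0 through 2 `1`s seen; S3 means more than 2. Each `1` increments (capped at S3); other symbols loop. Accept from {S0, S1, S2}.
With 4 states:
        0   1  
>* S0   S0  S1 
 * S1   S1  S2 
 * S2   S2  S3 
   S3   S3  S3 
(> = start, * = accepting)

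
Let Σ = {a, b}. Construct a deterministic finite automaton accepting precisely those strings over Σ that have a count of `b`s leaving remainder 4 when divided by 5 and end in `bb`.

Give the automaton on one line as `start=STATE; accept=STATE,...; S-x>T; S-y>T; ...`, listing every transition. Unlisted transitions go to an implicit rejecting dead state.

start=q0; accept=q9; q0-a>q0; q0-b>q1; q1-a>q2; q1-b>q3; q2-a>q2; q2-b>q4; q3-a>q5; q3-b>q6; q4-a>q5; q4-b>q6; q5-a>q5; q5-b>q7; q6-a>q8; q6-b>q9; q7-a>q8; q7-b>q9; q8-a>q8; q8-b>q10; q9-a>q11; q9-b>q12; q10-a>q11; q10-b>q12; q11-a>q11; q11-b>q13; q12-a>q0; q12-b>q14; q13-a>q0; q13-b>q14; q14-a>q2; q14-b>q3

Run two small machines in parallel and take their product. The first has 5 states tracking the count of `b`s modulo 5; the second has 3 states tracking how much of the suffix `bb` has currently been matched. A product state is a pair (one from each), accepting exactly when both do.
15 states suffice.
          a    b  
>  q0     q0   q1 
   q1     q2   q3 
   q2     q2   q4 
   q3     q5   q6 
   q4     q5   q6 
   q5     q5   q7 
   q6     q8   q9 
   q7     q8   q9 
   q8     q8  q10 
 * q9    q11  q12 
   q10   q11  q12 
   q11   q11  q13 
   q12    q0  q14 
   q13    q0  q14 
   q14    q2   q3 
(> = start, * = accepting)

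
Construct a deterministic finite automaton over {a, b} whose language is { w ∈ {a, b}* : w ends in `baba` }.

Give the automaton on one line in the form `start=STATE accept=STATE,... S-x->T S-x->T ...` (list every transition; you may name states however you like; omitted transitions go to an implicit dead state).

start=s0 accept=s4 s0-a->s0 s0-b->s1 s1-a->s2 s1-b->s1 s2-a->s0 s2-b->s3 s3-a->s4 s3-b->s1 s4-a->s0 s4-b->s3

Let each state record the length of the longest suffix of the input read so far that is also a prefix of `baba`. s1 means the last symbol is `b`; s2 means the last 2 symbols are `ba`; s3 means the last 3 symbols are `bab`; s4 means the last 4 symbols are `baba`. Accept only at s4, where the string currently ends in `baba`.
5 states suffice.
        a   b  
>  s0   s0  s1 
   s1   s2  s1 
   s2   s0  s3 
   s3   s4  s1 
 * s4   s0  s3 
(> = start, * = accepting)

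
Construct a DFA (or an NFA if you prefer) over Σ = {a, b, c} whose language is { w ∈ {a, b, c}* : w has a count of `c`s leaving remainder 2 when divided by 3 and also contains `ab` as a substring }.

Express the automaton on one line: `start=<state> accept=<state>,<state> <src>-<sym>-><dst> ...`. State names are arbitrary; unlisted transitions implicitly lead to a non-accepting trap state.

Build one automaton per condition and run them in lockstep. The first has 3 states tracking the count of `c`s modulo 3; the second has 3 states tracking whether and how much of `ab` has been seen. A product state is a pair (one from each), accepting exactly when both do.
        a   b   c  
>  S0   S1  S0  S2 
   S1   S1  S3  S2 
   S2   S4  S2  S5 
   S3   S3  S3  S6 
   S4   S4  S6  S5 
   S5   S7  S5  S0 
   S6   S6  S6  S8 
   S7   S7  S8  S0 
 * S8   S8  S8  S3 
(> = start, * = accepting)

start=S0 accept=S8 S0-a->S1 S0-b->S0 S0-c->S2 S1-a->S1 S1-b->S3 S1-c->S2 S2-a->S4 S2-b->S2 S2-c->S5 S3-a->S3 S3-b->S3 S3-c->S6 S4-a->S4 S4-b->S6 S4-c->S5 S5-a->S7 S5-b->S5 S5-c->S0 S6-a->S6 S6-b->S6 S6-c->S8 S7-a->S7 S7-b->S8 S7-c->S0 S8-a->S8 S8-b->S8 S8-c->S3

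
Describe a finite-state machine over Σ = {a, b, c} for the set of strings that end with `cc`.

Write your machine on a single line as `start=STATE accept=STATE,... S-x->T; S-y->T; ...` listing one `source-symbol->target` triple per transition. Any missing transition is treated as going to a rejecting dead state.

start=q0; accept=q2; q0-a->q0; q0-b->q0; q0-c->q1; q1-a->q0; q1-b->q0; q1-c->q2; q2-a->q0; q2-b->q0; q2-c->q2

Remember how much of `cc` the current input suffix matches. State q0 means no match yet; q1 means the last symbol is `c`; q2 means the last 2 symbols are `cc`. Only q2 accepts. On a mismatch, fall back to the longest proper suffix that is still a prefix of `cc`.
With 3 states:
        a   b   c  
>  q0   q0  q0  q1 
   q1   q0  q0  q2 
 * q2   q0  q0  q2 
(> = start, * = accepting)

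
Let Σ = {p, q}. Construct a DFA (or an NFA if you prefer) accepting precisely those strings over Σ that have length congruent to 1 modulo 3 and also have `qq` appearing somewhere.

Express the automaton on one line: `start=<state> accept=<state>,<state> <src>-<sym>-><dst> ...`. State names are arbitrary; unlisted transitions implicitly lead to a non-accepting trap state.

start=S0 accept=S8 S0-p->S1 S0-q->S2 S1-p->S3 S1-q->S4 S2-p->S3 S2-q->S5 S3-p->S0 S3-q->S6 S4-p->S0 S4-q->S7 S5-p->S7 S5-q->S7 S6-p->S1 S6-q->S8 S7-p->S8 S7-q->S8 S8-p->S5 S8-q->S5

Handle the two conditions separately and then intersect. One (3 states) tracks the input length modulo 3; the other (3 states) tracks whether and how much of `qq` has been seen. Each combined state is a pair, one component from each; accept when both components accept.
A 9-state machine:
        p   q  
>  S0   S1  S2 
   S1   S3  S4 
   S2   S3  S5 
   S3   S0  S6 
   S4   S0  S7 
   S5   S7  S7 
   S6   S1  S8 
   S7   S8  S8 
 * S8   S5  S5 
(> = start, * = accepting)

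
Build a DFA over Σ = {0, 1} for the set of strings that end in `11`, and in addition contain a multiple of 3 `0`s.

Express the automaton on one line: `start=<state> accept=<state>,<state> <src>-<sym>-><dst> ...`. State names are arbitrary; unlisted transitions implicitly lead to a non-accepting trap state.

start=q0 accept=q4 q0-0->q1 q0-1->q2 q1-0->q3 q1-1->q1 q2-0->q1 q2-1->q4 q3-0->q0 q3-1->q3 q4-0->q1 q4-1->q4

Build one automaton per condition and run them in lockstep. One (3 states) tracks how much of the suffix `11` has currently been matched; the other (3 states) tracks the count of `0`s modulo 3. Each combined state is a pair, one component from each; accept when both components accept. Minimizing collapses redundant product states.
A 5-state machine:
        0   1  
>  q0   q1  q2 
   q1   q3  q1 
   q2   q1  q4 
   q3   q0  q3 
 * q4   q1  q4 
(> = start, * = accepting)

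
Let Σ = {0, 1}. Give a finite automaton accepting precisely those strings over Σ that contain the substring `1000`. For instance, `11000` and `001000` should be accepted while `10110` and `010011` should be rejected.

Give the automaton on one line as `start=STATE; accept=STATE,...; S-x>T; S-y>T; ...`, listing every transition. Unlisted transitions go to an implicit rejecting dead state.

States s0..s3 record the length of the longest prefix of `1000` that matches the current input suffix. Reaching s4 means `1000` has been seen, and we stay there forever. Accept from s4.
5 states suffice.
        0   1  
>  s0   s0  s1 
   s1   s2  s1 
   s2   s3  s1 
   s3   s4  s1 
 * s4   s4  s4 
(> = start, * = accepting)

start=s0; accept=s4; s0-0>s0; s0-1>s1; s1-0>s2; s1-1>s1; s2-0>s3; s2-1>s1; s3-0>s4; s3-1>s1; s4-0>s4; s4-1>s4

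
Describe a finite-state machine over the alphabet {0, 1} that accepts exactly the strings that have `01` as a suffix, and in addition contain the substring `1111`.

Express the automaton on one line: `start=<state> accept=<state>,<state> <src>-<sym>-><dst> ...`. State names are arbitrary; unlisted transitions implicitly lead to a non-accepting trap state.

Run two small machines in parallel and take their product. One (3 states) tracks how much of the suffix `01` has currently been matched; the other (5 states) tracks whether and how much of `1111` has been seen. Each combined state is a pair, one component from each; accept when both components accept. Equivalent product states are then merged.
7 states suffice.
        0   1  
>  q0   q0  q1 
   q1   q0  q2 
   q2   q0  q3 
   q3   q0  q4 
   q4   q5  q4 
   q5   q5  q6 
 * q6   q5  q4 
(> = start, * = accepting)

start=q0 accept=q6 q0-0->q0 q0-1->q1 q1-0->q0 q1-1->q2 q2-0->q0 q2-1->q3 q3-0->q0 q3-1->q4 q4-0->q5 q4-1->q4 q5-0->q5 q5-1->q6 q6-0->q5 q6-1->q4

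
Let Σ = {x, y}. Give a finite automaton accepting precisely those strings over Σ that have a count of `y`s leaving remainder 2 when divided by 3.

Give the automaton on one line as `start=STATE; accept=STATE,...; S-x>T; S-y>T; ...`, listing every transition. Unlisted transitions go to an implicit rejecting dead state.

Keep the running count of `y`s modulo 3: each `y` advances along the cycle q0 → q1 → q2 → q0 while other symbols loop. Accept at q2.
With 3 states:
        x   y  
>  q0   q0  q1 
   q1   q1  q2 
 * q2   q2  q0 
(> = start, * = accepting)

start=q0; accept=q2; q0-x>q0; q0-y>q1; q1-x>q1; q1-y>q2; q2-x>q2; q2-y>q0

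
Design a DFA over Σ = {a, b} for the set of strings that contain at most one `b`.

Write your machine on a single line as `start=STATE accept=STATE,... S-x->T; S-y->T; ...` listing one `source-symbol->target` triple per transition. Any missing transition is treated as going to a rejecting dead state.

start=S0; accept=S0,S1; S0-a->S0; S0-b->S1; S1-a->S1; S1-b->S2; S2-a->S2; S2-b->S2

Count `b`s, saturating at 2: state S0 means no `b` yet, S1 means one `b` seen, S2 means more than one. Each `b` increments (capped at S2); other symbols loop. Accept from {S0, S1}.
A 3-state machine:
        a   b  
>* S0   S0  S1 
 * S1   S1  S2 
   S2   S2  S2 
(> = start, * = accepting)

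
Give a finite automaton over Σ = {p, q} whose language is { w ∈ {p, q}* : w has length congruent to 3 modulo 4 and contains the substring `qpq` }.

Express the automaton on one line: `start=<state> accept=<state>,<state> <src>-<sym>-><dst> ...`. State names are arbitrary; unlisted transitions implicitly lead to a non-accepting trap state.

Build one automaton per condition and run them in lockstep. The first has 4 states tracking the input length modulo 4; the second has 4 states tracking whether and how much of `qpq` has been seen. A product state is a pair (one from each), accepting exactly when both do.
16 states suffice.
       p  q 
>  A   B  C 
   B   D  E 
   C   F  E 
   D   G  H 
   E   I  H 
   F   G  J 
   G   A  K 
   H   L  K 
   I   A  M 
 * J   M  M 
   K   N  C 
   L   B  O 
   M   O  O 
   N   D  P 
   O   P  P 
   P   J  J 
(> = start, * = accepting)

start=A accept=J A-p->B A-q->C B-p->D B-q->E C-p->F C-q->E D-p->G D-q->H E-p->I E-q->H F-p->G F-q->J G-p->A G-q->K H-p->L H-q->K I-p->A I-q->M J-p->M J-q->M K-p->N K-q->C L-p->B L-q->O M-p->O M-q->O N-p->D N-q->P O-p->P O-q->P P-p->J P-q->J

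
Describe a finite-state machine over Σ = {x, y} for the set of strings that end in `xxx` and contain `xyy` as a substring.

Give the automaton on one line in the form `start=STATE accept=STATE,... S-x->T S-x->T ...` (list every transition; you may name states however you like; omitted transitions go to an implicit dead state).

start=q0 accept=q6 q0-x->q1 q0-y->q0 q1-x->q1 q1-y->q2 q2-x->q1 q2-y->q3 q3-x->q4 q3-y->q3 q4-x->q5 q4-y->q3 q5-x->q6 q5-y->q3 q6-x->q6 q6-y->q3

Handle the two conditions separately and then intersect. One (4 states) tracks how much of the suffix `xxx` has currently been matched; the other (4 states) tracks whether and how much of `xyy` has been seen. Each combined state is a pair, one component from each; accept when both components accept. Minimizing collapses redundant product states.
A 7-state machine:
        x   y  
>  q0   q1  q0 
   q1   q1  q2 
   q2   q1  q3 
   q3   q4  q3 
   q4   q5  q3 
   q5   q6  q3 
 * q6   q6  q3 
(> = start, * = accepting)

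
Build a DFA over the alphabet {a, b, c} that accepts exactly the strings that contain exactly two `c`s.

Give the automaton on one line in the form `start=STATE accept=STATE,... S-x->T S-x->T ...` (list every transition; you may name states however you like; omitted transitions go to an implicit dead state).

Count `c`s, saturating at 3: states q0 through q2 mean 0 through 2 `c`s seen; q3 means more than 2. Each `c` increments (capped at q3); other symbols loop. Accept from {q2}.
With 4 states:
        a   b   c  
>  q0   q0  q0  q1 
   q1   q1  q1  q2 
 * q2   q2  q2  q3 
   q3   q3  q3  q3 
(> = start, * = accepting)

start=q0 accept=q2 q0-a->q0 q0-b->q0 q0-c->q1 q1-a->q1 q1-b->q1 q1-c->q2 q2-a->q2 q2-b->q2 q2-c->q3 q3-a->q3 q3-b->q3 q3-c->q3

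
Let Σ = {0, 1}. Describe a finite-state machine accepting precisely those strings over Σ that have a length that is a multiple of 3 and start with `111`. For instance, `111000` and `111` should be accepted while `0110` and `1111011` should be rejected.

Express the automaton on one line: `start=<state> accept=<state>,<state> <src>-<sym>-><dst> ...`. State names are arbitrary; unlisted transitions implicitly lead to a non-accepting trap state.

start=q0 accept=q6 q0-0->q1 q0-1->q2 q1-0->q3 q1-1->q3 q2-0->q3 q2-1->q4 q3-0->q5 q3-1->q5 q4-0->q5 q4-1->q6 q5-0->q1 q5-1->q1 q6-0->q7 q6-1->q7 q7-0->q8 q7-1->q8 q8-0->q6 q8-1->q6

Build one automaton per condition and run them in lockstep. One (3 states) tracks the input length modulo 3; the other (5 states) tracks whether the input so far still matches the prefix `111`. Each combined state is a pair, one component from each; accept when both components accept.
        0   1  
>  q0   q1  q2 
   q1   q3  q3 
   q2   q3  q4 
   q3   q5  q5 
   q4   q5  q6 
   q5   q1  q1 
 * q6   q7  q7 
   q7   q8  q8 
   q8   q6  q6 
(> = start, * = accepting)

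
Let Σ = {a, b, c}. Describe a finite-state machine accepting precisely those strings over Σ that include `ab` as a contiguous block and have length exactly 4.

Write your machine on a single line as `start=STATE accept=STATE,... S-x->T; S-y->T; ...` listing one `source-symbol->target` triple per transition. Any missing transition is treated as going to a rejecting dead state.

Build one automaton per condition and run them in lockstep. The first has 3 states tracking whether and how much of `ab` has been seen; the second has 6 states tracking the input length, saturating at 5. A product state is a pair (one from each), accepting exactly when both do.
15 states suffice.
          a    b    c  
>  q0     q1   q2   q2 
   q1     q3   q4   q5 
   q2     q3   q5   q5 
   q3     q6   q7   q8 
   q4     q7   q7   q7 
   q5     q6   q8   q8 
   q6     q9  q10  q11 
   q7    q10  q10  q10 
   q8     q9  q11  q11 
   q9    q12  q13  q14 
 * q10   q13  q13  q13 
   q11   q12  q14  q14 
   q12   q12  q13  q14 
   q13   q13  q13  q13 
   q14   q12  q14  q14 
(> = start, * = accepting)

start=q0; accept=q10; q0-a->q1; q0-b->q2; q0-c->q2; q1-a->q3; q1-b->q4; q1-c->q5; q2-a->q3; q2-b->q5; q2-c->q5; q3-a->q6; q3-b->q7; q3-c->q8; q4-a->q7; q4-b->q7; q4-c->q7; q5-a->q6; q5-b->q8; q5-c->q8; q6-a->q9; q6-b->q10; q6-c->q11; q7-a->q10; q7-b->q10; q7-c->q10; q8-a->q9; q8-b->q11; q8-c->q11; q9-a->q12; q9-b->q13; q9-c->q14; q10-a->q13; q10-b->q13; q10-c->q13; q11-a->q12; q11-b->q14; q11-c->q14; q12-a->q12; q12-b->q13; q12-c->q14; q13-a->q13; q13-b->q13; q13-c->q13; q14-a->q12; q14-b->q14; q14-c->q14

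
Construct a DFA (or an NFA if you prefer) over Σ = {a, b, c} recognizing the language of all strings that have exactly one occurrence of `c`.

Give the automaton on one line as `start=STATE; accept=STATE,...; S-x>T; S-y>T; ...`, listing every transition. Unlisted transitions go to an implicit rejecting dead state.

start=q0; accept=q1; q0-a>q0; q0-b>q0; q0-c>q1; q1-a>q1; q1-b>q1; q1-c>q2; q2-a>q2; q2-b>q2; q2-c>q2

Only the number of `c`s matters, and only up to 2. Make a chain q0 → q1 → q2 advanced by each `c` (with q2 absorbing); every other symbol self-loops. The accepting set is {q1}.
With 3 states:
        a   b   c  
>  q0   q0  q0  q1 
 * q1   q1  q1  q2 
   q2   q2  q2  q2 
(> = start, * = accepting)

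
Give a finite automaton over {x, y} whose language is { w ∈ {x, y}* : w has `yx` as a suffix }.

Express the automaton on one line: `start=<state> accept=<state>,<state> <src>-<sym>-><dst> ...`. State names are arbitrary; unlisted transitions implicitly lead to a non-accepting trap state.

Remember how much of `yx` the current input suffix matches. State A means no match yet; B means the last symbol is `y`; C means the last 2 symbols are `yx`. Only C accepts. On a mismatch, fall back to the longest proper suffix that is still a prefix of `yx`.
       x  y 
>  A   A  B 
   B   C  B 
 * C   A  B 
(> = start, * = accepting)

start=A accept=C A-x->A A-y->B B-x->C B-y->B C-x->A C-y->B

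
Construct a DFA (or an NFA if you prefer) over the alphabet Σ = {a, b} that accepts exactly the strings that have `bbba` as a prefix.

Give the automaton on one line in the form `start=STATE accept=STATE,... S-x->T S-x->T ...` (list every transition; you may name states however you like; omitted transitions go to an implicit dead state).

Walk along `bbba` while the input agrees: from q0 take `b` to q1, and so on. Any deviation drops to the rejecting sink q5. Once q4 is reached the prefix is confirmed and every continuation is accepted.
A 6-state machine:
        a   b  
>  q0   q5  q1 
   q1   q5  q2 
   q2   q5  q3 
   q3   q4  q5 
 * q4   q4  q4 
   q5   q5  q5 
(> = start, * = accepting)

start=q0 accept=q4 q0-a->q5 q0-b->q1 q1-a->q5 q1-b->q2 q2-a->q5 q2-b->q3 q3-a->q4 q3-b->q5 q4-a->q4 q4-b->q4 q5-a->q5 q5-b->q5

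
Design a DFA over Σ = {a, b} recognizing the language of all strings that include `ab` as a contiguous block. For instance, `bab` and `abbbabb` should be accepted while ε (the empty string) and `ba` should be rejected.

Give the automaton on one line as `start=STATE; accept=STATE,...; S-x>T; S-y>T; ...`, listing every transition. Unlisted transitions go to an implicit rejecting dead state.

Track how much of `ab` has been matched so far: state q0 is no progress, q2 is the absorbing accept state reached once `ab` has occurred. Intermediate states record partial matches; on a mismatch, fall back to the longest reusable overlap.
A 3-state machine:
        a   b  
>  q0   q1  q0 
   q1   q1  q2 
 * q2   q2  q2 
(> = start, * = accepting)

start=q0; accept=q2; q0-a>q1; q0-b>q0; q1-a>q1; q1-b>q2; q2-a>q2; q2-b>q2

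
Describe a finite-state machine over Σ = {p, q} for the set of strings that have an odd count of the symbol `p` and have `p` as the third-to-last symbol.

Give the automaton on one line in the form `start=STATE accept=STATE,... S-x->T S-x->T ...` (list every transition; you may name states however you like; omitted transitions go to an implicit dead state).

Run two small machines in parallel and take their product. The first has 2 states tracking the count of `p`s modulo 2; the second has 15 states tracking the last 3 symbols read. A product state is a pair (one from each), accepting exactly when both do. Minimizing collapses redundant product states.
12 states suffice.
       p  q 
>  A   B  A 
   B   C  D 
   C   E  F 
   D   G  H 
 * E   C  I 
   F   J  A 
   G   K  F 
 * H   G  L 
 * I   G  H 
 * J   C  D 
   K   C  I 
   L   G  L 
(> = start, * = accepting)

start=A accept=E,H,I,J A-p->B A-q->A B-p->C B-q->D C-p->E C-q->F D-p->G D-q->H E-p->C E-q->I F-p->J F-q->A G-p->K G-q->F H-p->G H-q->L I-p->G I-q->H J-p->C J-q->D K-p->C K-q->I L-p->G L-q->L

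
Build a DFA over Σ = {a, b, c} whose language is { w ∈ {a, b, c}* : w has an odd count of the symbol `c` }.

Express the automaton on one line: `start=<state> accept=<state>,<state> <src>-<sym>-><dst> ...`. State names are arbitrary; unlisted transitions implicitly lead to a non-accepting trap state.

start=s0 accept=s1 s0-a->s0 s0-b->s0 s0-c->s1 s1-a->s1 s1-b->s1 s1-c->s0

The only thing that matters is how many `c`s have appeared, reduced mod 2. Use one state per residue: s0 for 0, …, s1 for 1. Reading `c` moves to the next residue; anything else stays put. s1 is accepting.
With 2 states:
        a   b   c  
>  s0   s0  s0  s1 
 * s1   s1  s1  s0 
(> = start, * = accepting)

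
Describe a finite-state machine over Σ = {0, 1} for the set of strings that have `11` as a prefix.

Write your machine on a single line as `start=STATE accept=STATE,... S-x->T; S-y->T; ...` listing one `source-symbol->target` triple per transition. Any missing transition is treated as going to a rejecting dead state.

Check the first 2 symbols one by one: q0 through q1 record how many have matched `11` so far; any wrong symbol goes to the dead state q3. After all 2 match we enter the accepting sink q2.
With 4 states:
        0   1  
>  q0   q3  q1 
   q1   q3  q2 
 * q2   q2  q2 
   q3   q3  q3 
(> = start, * = accepting)

start=q0; accept=q2; q0-0->q3; q0-1->q1; q1-0->q3; q1-1->q2; q2-0->q2; q2-1->q2; q3-0->q3; q3-1->q3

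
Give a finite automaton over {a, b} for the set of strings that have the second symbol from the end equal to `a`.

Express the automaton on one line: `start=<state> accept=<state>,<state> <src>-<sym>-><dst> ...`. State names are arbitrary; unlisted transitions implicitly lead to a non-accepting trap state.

start=q0 accept=q3,q4 q0-a->q1 q0-b->q2 q1-a->q3 q1-b->q4 q2-a->q5 q2-b->q6 q3-a->q3 q3-b->q4 q4-a->q5 q4-b->q6 q5-a->q3 q5-b->q4 q6-a->q5 q6-b->q6

Because acceptance depends on a position counted from the end, the machine has to buffer the most recent 2 symbols. Make each state the string of the last up-to-2 symbols read; on input `x` shift the window left and append `x`. Accept when the buffered window has length 2 and begins with `a`.
A 7-state machine:
        a   b  
>  q0   q1  q2 
   q1   q3  q4 
   q2   q5  q6 
 * q3   q3  q4 
 * q4   q5  q6 
   q5   q3  q4 
   q6   q5  q6 
(> = start, * = accepting)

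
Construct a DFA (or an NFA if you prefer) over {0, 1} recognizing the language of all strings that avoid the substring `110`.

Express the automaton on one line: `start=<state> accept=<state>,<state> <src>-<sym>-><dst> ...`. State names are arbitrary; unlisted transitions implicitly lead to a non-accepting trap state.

start=s0 accept=s0,s1,s2 s0-0->s0 s0-1->s1 s1-0->s0 s1-1->s2 s2-0->s3 s2-1->s2 s3-0->s3 s3-1->s3

Track partial matches of the forbidden pattern `110`. State s3 is a dead state reached once `110` has occurred; every other state accepts. s0 means no part of `110` is currently matched.
With 4 states:
        0   1  
>* s0   s0  s1 
 * s1   s0  s2 
 * s2   s3  s2 
   s3   s3  s3 
(> = start, * = accepting)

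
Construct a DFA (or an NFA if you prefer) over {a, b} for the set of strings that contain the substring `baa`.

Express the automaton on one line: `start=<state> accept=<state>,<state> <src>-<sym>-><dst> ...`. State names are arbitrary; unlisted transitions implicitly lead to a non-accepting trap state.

start=q0 accept=q3 q0-a->q0 q0-b->q1 q1-a->q2 q1-b->q1 q2-a->q3 q2-b->q1 q3-a->q3 q3-b->q3

States q0..q2 record the length of the longest prefix of `baa` that matches the current input suffix. Reaching q3 means `baa` has been seen, and we stay there forever. Accept from q3.
4 states suffice.
        a   b  
>  q0   q0  q1 
   q1   q2  q1 
   q2   q3  q1 
 * q3   q3  q3 
(> = start, * = accepting)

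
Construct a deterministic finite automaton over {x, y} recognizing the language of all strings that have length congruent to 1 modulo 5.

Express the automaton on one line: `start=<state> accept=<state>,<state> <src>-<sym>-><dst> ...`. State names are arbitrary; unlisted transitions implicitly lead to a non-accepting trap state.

start=s0 accept=s1 s0-x->s1 s0-y->s1 s1-x->s2 s1-y->s2 s2-x->s3 s2-y->s3 s3-x->s4 s3-y->s4 s4-x->s0 s4-y->s0

Only the length mod 5 matters, so use a 5-cycle: from any state, every input symbol moves to the next state, wrapping s4 back to s0. Mark s1 accepting.
5 states suffice.
        x   y  
>  s0   s1  s1 
 * s1   s2  s2 
   s2   s3  s3 
   s3   s4  s4 
   s4   s0  s0 
(> = start, * = accepting)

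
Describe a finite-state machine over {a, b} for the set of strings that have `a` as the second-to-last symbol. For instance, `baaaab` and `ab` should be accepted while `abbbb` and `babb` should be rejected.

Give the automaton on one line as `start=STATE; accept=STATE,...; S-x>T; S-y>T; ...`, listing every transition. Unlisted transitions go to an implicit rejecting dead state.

start=q0; accept=q3,q4; q0-a>q1; q0-b>q2; q1-a>q3; q1-b>q4; q2-a>q5; q2-b>q6; q3-a>q3; q3-b>q4; q4-a>q5; q4-b>q6; q5-a>q3; q5-b>q4; q6-a>q5; q6-b>q6

A DFA must remember the last 2 symbols (since which symbol is second-to-last isn't known until the input ends). Use one state per possible window of the last ≤2 symbols; accept from those whose window starts with `a`.
With 7 states:
        a   b  
>  q0   q1  q2 
   q1   q3  q4 
   q2   q5  q6 
 * q3   q3  q4 
 * q4   q5  q6 
   q5   q3  q4 
   q6   q5  q6 
(> = start, * = accepting)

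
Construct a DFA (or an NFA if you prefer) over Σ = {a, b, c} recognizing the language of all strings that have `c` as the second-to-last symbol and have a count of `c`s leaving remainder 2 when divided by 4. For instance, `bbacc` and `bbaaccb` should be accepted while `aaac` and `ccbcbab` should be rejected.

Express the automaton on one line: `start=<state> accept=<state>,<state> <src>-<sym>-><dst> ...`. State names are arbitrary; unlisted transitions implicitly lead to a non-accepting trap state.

Run two small machines in parallel and take their product. The first has 13 states tracking the last 2 symbols read; the second has 4 states tracking the count of `c`s modulo 4. A product state is a pair (one from each), accepting exactly when both do. Minimizing collapses redundant product states.
With 8 states:
        a   b   c  
>  q0   q0  q0  q1 
   q1   q2  q2  q3 
   q2   q2  q2  q4 
 * q3   q5  q5  q6 
   q4   q5  q5  q6 
 * q5   q7  q7  q6 
   q6   q6  q6  q0 
   q7   q7  q7  q6 
(> = start, * = accepting)

start=q0 accept=q3,q5 q0-a->q0 q0-b->q0 q0-c->q1 q1-a->q2 q1-b->q2 q1-c->q3 q2-a->q2 q2-b->q2 q2-c->q4 q3-a->q5 q3-b->q5 q3-c->q6 q4-a->q5 q4-b->q5 q4-c->q6 q5-a->q7 q5-b->q7 q5-c->q6 q6-a->q6 q6-b->q6 q6-c->q0 q7-a->q7 q7-b->q7 q7-c->q6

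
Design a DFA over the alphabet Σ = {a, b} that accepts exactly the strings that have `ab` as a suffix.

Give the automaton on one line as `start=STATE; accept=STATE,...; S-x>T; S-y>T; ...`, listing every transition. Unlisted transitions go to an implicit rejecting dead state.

start=q0; accept=q2; q0-a>q1; q0-b>q0; q1-a>q1; q1-b>q2; q2-a>q1; q2-b>q0

Let each state record the length of the longest suffix of the input read so far that is also a prefix of `ab`. q1 means the last symbol is `a`; q2 means the last 2 symbols are `ab`. Accept only at q2, where the string currently ends in `ab`.
3 states suffice.
        a   b  
>  q0   q1  q0 
   q1   q1  q2 
 * q2   q1  q0 
(> = start, * = accepting)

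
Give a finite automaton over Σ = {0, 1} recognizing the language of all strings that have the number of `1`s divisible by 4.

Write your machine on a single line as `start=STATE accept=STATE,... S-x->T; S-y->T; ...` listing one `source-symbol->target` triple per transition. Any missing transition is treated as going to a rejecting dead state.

start=S0; accept=S0; S0-0->S0; S0-1->S1; S1-0->S1; S1-1->S2; S2-0->S2; S2-1->S3; S3-0->S3; S3-1->S0

Keep the running count of `1`s modulo 4: each `1` advances along the cycle S0 → S1 → S2 → S3 → S0 while other symbols loop. Accept at S0.
With 4 states:
        0   1  
>* S0   S0  S1 
   S1   S1  S2 
   S2   S2  S3 
   S3   S3  S0 
(> = start, * = accepting)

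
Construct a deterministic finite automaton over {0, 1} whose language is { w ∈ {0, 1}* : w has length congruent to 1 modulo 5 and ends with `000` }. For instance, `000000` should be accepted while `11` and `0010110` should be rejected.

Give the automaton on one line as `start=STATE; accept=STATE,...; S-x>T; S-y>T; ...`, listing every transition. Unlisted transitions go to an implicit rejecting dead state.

Handle the two conditions separately and then intersect. One (5 states) tracks the input length modulo 5; the other (4 states) tracks how much of the suffix `000` has currently been matched. Each combined state is a pair, one component from each; accept when both components accept.
          0    1  
>  s0     s1   s2 
   s1     s3   s4 
   s2     s5   s4 
   s3     s6   s7 
   s4     s8   s7 
   s5     s9   s7 
   s6    s10  s11 
   s7    s12  s11 
   s8    s13  s11 
   s9    s10  s11 
   s10   s14   s0 
   s11   s15   s0 
   s12   s16   s0 
   s13   s14   s0 
   s14   s17   s2 
   s15   s18   s2 
   s16   s17   s2 
 * s17   s19   s4 
   s18   s19   s4 
   s19    s6   s7 
(> = start, * = accepting)

start=s0; accept=s17; s0-0>s1; s0-1>s2; s1-0>s3; s1-1>s4; s2-0>s5; s2-1>s4; s3-0>s6; s3-1>s7; s4-0>s8; s4-1>s7; s5-0>s9; s5-1>s7; s6-0>s10; s6-1>s11; s7-0>s12; s7-1>s11; s8-0>s13; s8-1>s11; s9-0>s10; s9-1>s11; s10-0>s14; s10-1>s0; s11-0>s15; s11-1>s0; s12-0>s16; s12-1>s0; s13-0>s14; s13-1>s0; s14-0>s17; s14-1>s2; s15-0>s18; s15-1>s2; s16-0>s17; s16-1>s2; s17-0>s19; s17-1>s4; s18-0>s19; s18-1>s4; s19-0>s6; s19-1>s7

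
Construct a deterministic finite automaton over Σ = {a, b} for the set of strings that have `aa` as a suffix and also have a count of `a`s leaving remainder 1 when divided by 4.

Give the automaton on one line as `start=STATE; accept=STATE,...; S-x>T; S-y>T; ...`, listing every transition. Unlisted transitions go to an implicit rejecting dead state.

start=q0; accept=q10; q0-a>q1; q0-b>q0; q1-a>q2; q1-b>q3; q2-a>q4; q2-b>q5; q3-a>q6; q3-b>q3; q4-a>q7; q4-b>q8; q5-a>q9; q5-b>q5; q6-a>q4; q6-b>q5; q7-a>q10; q7-b>q0; q8-a>q11; q8-b>q8; q9-a>q7; q9-b>q8; q10-a>q2; q10-b>q3; q11-a>q10; q11-b>q0

Build one automaton per condition and run them in lockstep. One (3 states) tracks how much of the suffix `aa` has currently been matched; the other (4 states) tracks the count of `a`s modulo 4. Each combined state is a pair, one component from each; accept when both components accept.
With 12 states:
          a    b  
>  q0     q1   q0 
   q1     q2   q3 
   q2     q4   q5 
   q3     q6   q3 
   q4     q7   q8 
   q5     q9   q5 
   q6     q4   q5 
   q7    q10   q0 
   q8    q11   q8 
   q9     q7   q8 
 * q10    q2   q3 
   q11   q10   q0 
(> = start, * = accepting)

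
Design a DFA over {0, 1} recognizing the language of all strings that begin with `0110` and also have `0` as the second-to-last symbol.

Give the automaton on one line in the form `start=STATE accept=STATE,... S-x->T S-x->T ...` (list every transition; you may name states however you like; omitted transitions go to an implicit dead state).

start=q0 accept=q6,q7 q0-0->q1 q0-1->q2 q1-0->q2 q1-1->q3 q2-0->q2 q2-1->q2 q3-0->q2 q3-1->q4 q4-0->q5 q4-1->q2 q5-0->q6 q5-1->q7 q6-0->q6 q6-1->q7 q7-0->q5 q7-1->q8 q8-0->q5 q8-1->q8

Build one automaton per condition and run them in lockstep. One (6 states) tracks whether the input so far still matches the prefix `0110`; the other (7 states) tracks the last 2 symbols read. Each combined state is a pair, one component from each; accept when both components accept. Equivalent product states are then merged.
9 states suffice.
        0   1  
>  q0   q1  q2 
   q1   q2  q3 
   q2   q2  q2 
   q3   q2  q4 
   q4   q5  q2 
   q5   q6  q7 
 * q6   q6  q7 
 * q7   q5  q8 
   q8   q5  q8 
(> = start, * = accepting)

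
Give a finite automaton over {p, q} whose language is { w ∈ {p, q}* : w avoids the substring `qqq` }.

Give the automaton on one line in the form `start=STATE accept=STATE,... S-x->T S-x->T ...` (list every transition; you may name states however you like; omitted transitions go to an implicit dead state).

start=s0 accept=s0,s1,s2 s0-p->s0 s0-q->s1 s1-p->s0 s1-q->s2 s2-p->s0 s2-q->s3 s3-p->s3 s3-q->s3

Track partial matches of the forbidden pattern `qqq`. State s3 is a dead state reached once `qqq` has occurred; every other state accepts. s0 means no part of `qqq` is currently matched.
With 4 states:
        p   q  
>* s0   s0  s1 
 * s1   s0  s2 
 * s2   s0  s3 
   s3   s3  s3 
(> = start, * = accepting)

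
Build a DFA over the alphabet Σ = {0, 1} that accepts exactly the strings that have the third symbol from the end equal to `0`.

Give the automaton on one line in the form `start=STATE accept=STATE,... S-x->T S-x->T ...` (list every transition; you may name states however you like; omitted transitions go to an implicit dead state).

A DFA must remember the last 3 symbols (since which symbol is third-to-last isn't known until the input ends). Use one state per possible window of the last ≤3 symbols; accept from those whose window starts with `0`.
A 15-state machine:
          0    1  
>  q0     q1   q2 
   q1     q3   q4 
   q2     q5   q6 
   q3     q7   q8 
   q4     q9  q10 
   q5    q11  q12 
   q6    q13  q14 
 * q7     q7   q8 
 * q8     q9  q10 
 * q9    q11  q12 
 * q10   q13  q14 
   q11    q7   q8 
   q12    q9  q10 
   q13   q11  q12 
   q14   q13  q14 
(> = start, * = accepting)

start=q0 accept=q7,q8,q9,q10 q0-0->q1 q0-1->q2 q1-0->q3 q1-1->q4 q2-0->q5 q2-1->q6 q3-0->q7 q3-1->q8 q4-0->q9 q4-1->q10 q5-0->q11 q5-1->q12 q6-0->q13 q6-1->q14 q7-0->q7 q7-1->q8 q8-0->q9 q8-1->q10 q9-0->q11 q9-1->q12 q10-0->q13 q10-1->q14 q11-0->q7 q11-1->q8 q12-0->q9 q12-1->q10 q13-0->q11 q13-1->q12 q14-0->q13 q14-1->q14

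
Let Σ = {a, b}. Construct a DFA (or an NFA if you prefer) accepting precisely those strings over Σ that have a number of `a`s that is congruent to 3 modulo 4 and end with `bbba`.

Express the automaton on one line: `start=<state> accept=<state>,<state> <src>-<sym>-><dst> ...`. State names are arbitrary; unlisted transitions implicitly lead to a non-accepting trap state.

start=q0 accept=q18 q0-a->q1 q0-b->q2 q1-a->q3 q1-b->q4 q2-a->q1 q2-b->q5 q3-a->q6 q3-b->q7 q4-a->q3 q4-b->q8 q5-a->q1 q5-b->q9 q6-a->q0 q6-b->q10 q7-a->q6 q7-b->q11 q8-a->q3 q8-b->q12 q9-a->q13 q9-b->q9 q10-a->q0 q10-b->q14 q11-a->q6 q11-b->q15 q12-a->q16 q12-b->q12 q13-a->q3 q13-b->q4 q14-a->q0 q14-b->q17 q15-a->q18 q15-b->q15 q16-a->q6 q16-b->q7 q17-a->q19 q17-b->q17 q18-a->q0 q18-b->q10 q19-a->q1 q19-b->q2

Handle the two conditions separately and then intersect. The first has 4 states tracking the count of `a`s modulo 4; the second has 5 states tracking how much of the suffix `bbba` has currently been matched. A product state is a pair (one from each), accepting exactly when both do.
With 20 states:
          a    b  
>  q0     q1   q2 
   q1     q3   q4 
   q2     q1   q5 
   q3     q6   q7 
   q4     q3   q8 
   q5     q1   q9 
   q6     q0  q10 
   q7     q6  q11 
   q8     q3  q12 
   q9    q13   q9 
   q10    q0  q14 
   q11    q6  q15 
   q12   q16  q12 
   q13    q3   q4 
   q14    q0  q17 
   q15   q18  q15 
   q16    q6   q7 
   q17   q19  q17 
 * q18    q0  q10 
   q19    q1   q2 
(> = start, * = accepting)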